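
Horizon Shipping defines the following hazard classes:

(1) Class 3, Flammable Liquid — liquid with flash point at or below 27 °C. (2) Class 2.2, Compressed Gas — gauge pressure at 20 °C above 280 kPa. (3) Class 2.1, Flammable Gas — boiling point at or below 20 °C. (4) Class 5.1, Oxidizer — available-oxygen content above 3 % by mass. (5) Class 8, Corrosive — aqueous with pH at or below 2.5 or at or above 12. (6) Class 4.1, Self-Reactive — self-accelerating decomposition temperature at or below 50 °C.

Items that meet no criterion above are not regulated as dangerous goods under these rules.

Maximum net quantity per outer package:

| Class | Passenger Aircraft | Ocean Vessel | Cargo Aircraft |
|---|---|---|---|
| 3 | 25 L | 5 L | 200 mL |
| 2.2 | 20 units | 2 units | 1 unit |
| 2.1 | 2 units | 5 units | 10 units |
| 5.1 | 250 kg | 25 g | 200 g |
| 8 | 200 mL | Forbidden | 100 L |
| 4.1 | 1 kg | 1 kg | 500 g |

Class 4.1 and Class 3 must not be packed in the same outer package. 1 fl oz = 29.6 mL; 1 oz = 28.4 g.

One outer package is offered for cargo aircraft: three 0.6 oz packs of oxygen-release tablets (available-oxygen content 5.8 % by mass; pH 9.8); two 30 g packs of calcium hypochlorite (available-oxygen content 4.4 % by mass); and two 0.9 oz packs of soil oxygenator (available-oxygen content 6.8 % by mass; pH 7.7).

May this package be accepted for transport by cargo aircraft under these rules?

Yes

With available-oxygen content 5.8 % by mass (> 3 % by mass), the oxygen-release tablets fall in Class 5.1.
With available-oxygen content 4.4 % by mass (> 3 % by mass), the calcium hypochlorite falls in Class 5.1.
With available-oxygen content 6.8 % by mass (> 3 % by mass), the soil oxygenator falls in Class 5.1.
Class 5.1 net quantity: (three 0.6 oz packs = 51.12 g) + (two 30 g packs = 60 g) + (two 0.9 oz packs = 51.12 g) = 162.24 g.
162.24 g is within the cargo aircraft limit of 200 g for Class 5.1.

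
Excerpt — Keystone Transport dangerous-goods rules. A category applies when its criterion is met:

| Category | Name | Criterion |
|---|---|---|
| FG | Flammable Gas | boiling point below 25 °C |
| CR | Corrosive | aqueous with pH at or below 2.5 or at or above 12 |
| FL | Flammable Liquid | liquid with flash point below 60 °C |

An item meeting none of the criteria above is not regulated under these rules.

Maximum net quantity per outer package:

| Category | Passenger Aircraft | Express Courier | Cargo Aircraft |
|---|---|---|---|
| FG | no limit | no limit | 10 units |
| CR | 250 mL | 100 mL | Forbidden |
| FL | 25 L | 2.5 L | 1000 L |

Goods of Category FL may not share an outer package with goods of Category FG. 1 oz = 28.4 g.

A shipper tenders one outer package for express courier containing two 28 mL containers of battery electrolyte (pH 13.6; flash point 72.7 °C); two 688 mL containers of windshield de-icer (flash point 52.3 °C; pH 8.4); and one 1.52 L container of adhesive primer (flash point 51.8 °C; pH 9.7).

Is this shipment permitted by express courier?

With pH 13.6 (≥ 12), the battery electrolyte falls in Category CR.
With flash point 52.3 °C (< 60 °C), the windshield de-icer falls in Category FL.
Adhesive primer: flash point 51.8 °C < 60 °C → Category FL (Flammable Liquid).
Total Category FL: (two 688 mL containers = 1.376 L) + 1.52 L = 2.896 L.
2.896 L exceeds the express courier limit of 2.5 L for Category FL.
Category CR quantity: two 28 mL containers = 56 mL.
56 mL is within the express courier limit of 100 mL for Category CR.
The segregation rule (Category FL with Category FG) does not apply to Category FL with Category CR.

No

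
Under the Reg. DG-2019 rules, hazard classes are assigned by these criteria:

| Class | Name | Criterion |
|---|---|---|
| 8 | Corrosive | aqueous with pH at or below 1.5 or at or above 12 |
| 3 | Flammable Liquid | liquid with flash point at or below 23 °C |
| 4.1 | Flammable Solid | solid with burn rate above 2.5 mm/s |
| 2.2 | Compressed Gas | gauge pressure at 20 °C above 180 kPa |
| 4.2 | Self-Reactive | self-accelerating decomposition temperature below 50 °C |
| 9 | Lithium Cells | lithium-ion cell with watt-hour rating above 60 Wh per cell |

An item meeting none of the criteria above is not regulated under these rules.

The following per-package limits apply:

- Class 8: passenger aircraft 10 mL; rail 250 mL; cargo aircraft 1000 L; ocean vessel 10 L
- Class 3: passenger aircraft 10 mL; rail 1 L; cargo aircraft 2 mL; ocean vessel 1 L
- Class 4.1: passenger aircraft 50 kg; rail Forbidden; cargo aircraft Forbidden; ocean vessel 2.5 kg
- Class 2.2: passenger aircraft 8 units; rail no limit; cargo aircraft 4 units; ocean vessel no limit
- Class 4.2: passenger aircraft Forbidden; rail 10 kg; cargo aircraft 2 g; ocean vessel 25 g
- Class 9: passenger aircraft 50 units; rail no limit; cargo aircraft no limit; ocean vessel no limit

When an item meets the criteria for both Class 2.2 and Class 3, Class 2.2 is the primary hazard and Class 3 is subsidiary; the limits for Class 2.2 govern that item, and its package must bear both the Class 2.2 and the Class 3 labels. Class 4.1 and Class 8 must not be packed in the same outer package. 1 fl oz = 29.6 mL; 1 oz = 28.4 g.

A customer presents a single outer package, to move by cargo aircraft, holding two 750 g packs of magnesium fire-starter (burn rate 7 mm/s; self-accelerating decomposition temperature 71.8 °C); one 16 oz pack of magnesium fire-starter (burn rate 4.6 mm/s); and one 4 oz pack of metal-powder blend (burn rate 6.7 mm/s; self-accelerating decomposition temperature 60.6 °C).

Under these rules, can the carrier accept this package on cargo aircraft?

No

The magnesium fire-starter has burn rate 7 mm/s, which is > 2.5 mm/s, so it is Class 4.1 (Flammable Solid).
Burn rate 4.6 mm/s meets the Class 4.1 criterion (Flammable Solid), so the magnesium fire-starter is Class 4.1.
With burn rate 6.7 mm/s (> 2.5 mm/s), the metal-powder blend falls in Class 4.1.
Class 4.1 net quantity: (two 750 g packs = 1.5 kg) + (one 16 oz pack = 454.4 g) + (one 4 oz pack = 113.6 g) = 2.068 kg.
By cargo aircraft, Class 4.1 is Forbidden regardless of quantity.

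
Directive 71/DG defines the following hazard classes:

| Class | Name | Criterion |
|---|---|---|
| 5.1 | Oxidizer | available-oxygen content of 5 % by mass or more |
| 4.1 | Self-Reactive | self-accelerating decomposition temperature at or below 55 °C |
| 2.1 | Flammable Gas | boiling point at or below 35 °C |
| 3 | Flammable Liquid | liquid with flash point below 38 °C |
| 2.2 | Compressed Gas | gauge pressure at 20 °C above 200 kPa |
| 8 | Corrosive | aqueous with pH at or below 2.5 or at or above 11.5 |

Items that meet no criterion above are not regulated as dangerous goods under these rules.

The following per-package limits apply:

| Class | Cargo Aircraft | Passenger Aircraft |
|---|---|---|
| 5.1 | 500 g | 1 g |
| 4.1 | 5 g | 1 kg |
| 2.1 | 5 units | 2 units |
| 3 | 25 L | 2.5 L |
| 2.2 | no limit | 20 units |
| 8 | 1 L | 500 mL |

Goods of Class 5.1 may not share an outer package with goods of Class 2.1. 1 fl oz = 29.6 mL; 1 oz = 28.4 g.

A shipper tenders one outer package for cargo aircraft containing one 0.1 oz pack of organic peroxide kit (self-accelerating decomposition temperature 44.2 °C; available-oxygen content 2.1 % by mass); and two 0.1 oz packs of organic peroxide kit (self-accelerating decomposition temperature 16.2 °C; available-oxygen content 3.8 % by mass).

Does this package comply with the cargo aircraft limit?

No

Organic peroxide kit: self-accelerating decomposition temperature 44.2 °C ≤ 55 °C → Class 4.1 (Self-Reactive).
With self-accelerating decomposition temperature 16.2 °C (≤ 55 °C), the organic peroxide kit falls in Class 4.1.
Total Class 4.1: (one 0.1 oz pack = 2.84 g) + (two 0.1 oz packs = 5.68 g) = 8.52 g.
8.52 g exceeds the cargo aircraft limit of 5 g for Class 4.1.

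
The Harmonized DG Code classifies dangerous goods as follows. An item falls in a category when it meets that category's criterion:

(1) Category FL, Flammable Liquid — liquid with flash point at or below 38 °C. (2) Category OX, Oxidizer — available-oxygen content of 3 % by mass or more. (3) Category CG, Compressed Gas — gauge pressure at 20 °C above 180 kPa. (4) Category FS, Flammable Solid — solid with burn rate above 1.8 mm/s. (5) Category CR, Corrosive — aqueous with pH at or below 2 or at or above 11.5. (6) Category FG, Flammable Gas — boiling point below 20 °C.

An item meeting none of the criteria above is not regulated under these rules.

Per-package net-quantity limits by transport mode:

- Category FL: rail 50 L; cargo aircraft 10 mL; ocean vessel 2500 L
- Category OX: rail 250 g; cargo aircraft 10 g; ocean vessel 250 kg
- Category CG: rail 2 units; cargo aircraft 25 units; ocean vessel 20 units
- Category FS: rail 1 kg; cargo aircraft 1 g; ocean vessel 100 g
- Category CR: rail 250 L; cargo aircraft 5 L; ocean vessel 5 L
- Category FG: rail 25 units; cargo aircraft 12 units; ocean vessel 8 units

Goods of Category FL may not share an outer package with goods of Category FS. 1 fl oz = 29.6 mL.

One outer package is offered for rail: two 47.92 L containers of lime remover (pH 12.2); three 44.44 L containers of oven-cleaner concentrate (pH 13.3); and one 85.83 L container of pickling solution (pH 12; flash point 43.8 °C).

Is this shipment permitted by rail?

With pH 12.2 (≥ 11.5), the lime remover falls in Category CR.
The oven-cleaner concentrate has pH 13.3, which is ≥ 11.5, so it is Category CR (Corrosive).
The pickling solution has pH 12, which is ≥ 11.5, so it is Category CR (Corrosive).
Category CR net quantity: (two 47.92 L containers = 95.84 L) + (three 44.44 L containers = 133.32 L) + 85.83 L = 314.99 L.
That exceeds the Category CR rail limit of 250 L.

No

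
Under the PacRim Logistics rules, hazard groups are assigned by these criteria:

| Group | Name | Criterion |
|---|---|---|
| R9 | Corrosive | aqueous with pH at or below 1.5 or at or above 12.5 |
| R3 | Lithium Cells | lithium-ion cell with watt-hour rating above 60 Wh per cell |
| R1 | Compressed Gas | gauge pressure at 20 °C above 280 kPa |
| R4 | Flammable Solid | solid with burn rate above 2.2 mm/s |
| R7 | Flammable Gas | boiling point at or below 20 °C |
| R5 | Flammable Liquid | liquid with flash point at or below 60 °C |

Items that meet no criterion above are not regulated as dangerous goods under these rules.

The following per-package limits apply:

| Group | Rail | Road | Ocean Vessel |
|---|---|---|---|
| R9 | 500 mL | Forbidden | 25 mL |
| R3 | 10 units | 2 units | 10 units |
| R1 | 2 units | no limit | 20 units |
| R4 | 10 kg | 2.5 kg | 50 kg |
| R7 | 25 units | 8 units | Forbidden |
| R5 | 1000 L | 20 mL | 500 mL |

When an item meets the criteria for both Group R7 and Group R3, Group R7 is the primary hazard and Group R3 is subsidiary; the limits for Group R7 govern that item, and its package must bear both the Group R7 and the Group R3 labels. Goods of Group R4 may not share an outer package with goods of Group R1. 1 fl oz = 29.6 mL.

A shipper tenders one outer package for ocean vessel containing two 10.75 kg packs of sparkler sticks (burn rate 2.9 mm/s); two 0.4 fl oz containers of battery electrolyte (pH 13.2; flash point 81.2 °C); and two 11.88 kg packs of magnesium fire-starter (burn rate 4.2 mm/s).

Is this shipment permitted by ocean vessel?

The sparkler sticks have burn rate 2.9 mm/s, which is > 2.2 mm/s, so they are Group R4 (Flammable Solid).
Battery electrolyte: pH 13.2 ≥ 12.5 → Group R9 (Corrosive).
Burn rate 4.2 mm/s meets the Group R4 criterion (Flammable Solid), so the magnesium fire-starter is Group R4.
Group R4 net quantity: (two 10.75 kg packs = 21.5 kg) + (two 11.88 kg packs = 23.76 kg) = 45.26 kg.
That is within the Group R4 ocean vessel limit of 50 kg.
Group R9 quantity: two 0.4 fl oz containers = 23.68 mL.
That is within the Group R9 ocean vessel limit of 25 mL.
The segregation rule (Group R4 with Group R1) does not apply to Group R4 with Group R9.
Every hazard group is within its ocean vessel limit and no segregation rule is violated.

Yes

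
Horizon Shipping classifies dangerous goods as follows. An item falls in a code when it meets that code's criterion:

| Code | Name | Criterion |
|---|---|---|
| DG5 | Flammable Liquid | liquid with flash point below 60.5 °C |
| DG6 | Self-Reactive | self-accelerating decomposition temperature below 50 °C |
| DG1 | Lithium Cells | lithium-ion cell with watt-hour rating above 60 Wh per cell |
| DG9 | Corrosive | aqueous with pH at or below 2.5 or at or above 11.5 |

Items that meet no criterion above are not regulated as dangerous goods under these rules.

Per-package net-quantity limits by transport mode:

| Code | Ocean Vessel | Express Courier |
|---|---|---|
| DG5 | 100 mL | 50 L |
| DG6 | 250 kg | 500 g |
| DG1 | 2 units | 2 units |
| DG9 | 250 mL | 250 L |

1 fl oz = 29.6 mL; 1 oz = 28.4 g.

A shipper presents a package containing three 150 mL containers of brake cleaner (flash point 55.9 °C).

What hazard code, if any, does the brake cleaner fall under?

Code DG5

The brake cleaner has flash point 55.9 °C, which is < 60.5 °C, so it is Code DG5 (Flammable Liquid).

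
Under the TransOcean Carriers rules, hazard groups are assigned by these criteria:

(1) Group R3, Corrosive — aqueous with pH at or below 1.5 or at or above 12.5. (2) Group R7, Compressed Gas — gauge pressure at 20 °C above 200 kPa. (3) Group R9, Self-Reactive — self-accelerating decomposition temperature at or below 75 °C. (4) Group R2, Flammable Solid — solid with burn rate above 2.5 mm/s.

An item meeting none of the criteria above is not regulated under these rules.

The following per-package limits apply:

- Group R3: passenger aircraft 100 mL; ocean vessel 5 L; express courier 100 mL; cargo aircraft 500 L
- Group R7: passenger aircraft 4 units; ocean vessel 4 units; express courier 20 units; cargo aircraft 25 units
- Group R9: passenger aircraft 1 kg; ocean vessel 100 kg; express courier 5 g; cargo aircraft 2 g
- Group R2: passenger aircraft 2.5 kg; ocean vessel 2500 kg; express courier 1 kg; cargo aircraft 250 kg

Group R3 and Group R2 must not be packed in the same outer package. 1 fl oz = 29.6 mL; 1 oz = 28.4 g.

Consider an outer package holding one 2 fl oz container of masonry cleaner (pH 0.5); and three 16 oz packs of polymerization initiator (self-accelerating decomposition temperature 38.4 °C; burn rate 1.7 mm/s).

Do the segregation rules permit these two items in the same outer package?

Yes

The masonry cleaner has pH 0.5, which is ≤ 1.5, so it is Group R3 (Corrosive).
The polymerization initiator has self-accelerating decomposition temperature 38.4 °C, which is ≤ 75 °C, so it is Group R9 (Self-Reactive).
No segregation rule bars Group R3 with Group R9.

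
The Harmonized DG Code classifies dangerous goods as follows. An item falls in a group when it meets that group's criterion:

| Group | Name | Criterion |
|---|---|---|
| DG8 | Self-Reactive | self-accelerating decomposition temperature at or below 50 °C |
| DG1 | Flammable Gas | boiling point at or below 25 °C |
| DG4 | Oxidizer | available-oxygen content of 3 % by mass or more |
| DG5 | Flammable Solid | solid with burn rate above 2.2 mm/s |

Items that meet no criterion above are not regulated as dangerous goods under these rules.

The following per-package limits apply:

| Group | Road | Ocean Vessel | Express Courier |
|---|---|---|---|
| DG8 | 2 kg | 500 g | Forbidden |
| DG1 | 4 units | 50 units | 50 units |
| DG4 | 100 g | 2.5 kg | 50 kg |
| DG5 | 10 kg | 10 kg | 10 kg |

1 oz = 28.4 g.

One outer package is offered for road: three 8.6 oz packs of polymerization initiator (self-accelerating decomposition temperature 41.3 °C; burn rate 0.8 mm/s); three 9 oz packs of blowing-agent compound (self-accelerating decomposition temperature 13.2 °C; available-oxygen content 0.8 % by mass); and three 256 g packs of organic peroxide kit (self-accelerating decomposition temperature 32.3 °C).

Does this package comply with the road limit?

No

With self-accelerating decomposition temperature 41.3 °C (≤ 50 °C), the polymerization initiator falls in Group DG8.
With self-accelerating decomposition temperature 13.2 °C (≤ 50 °C), the blowing-agent compound falls in Group DG8.
With self-accelerating decomposition temperature 32.3 °C (≤ 50 °C), the organic peroxide kit falls in Group DG8.
Group DG8 net quantity: (three 8.6 oz packs = 732.72 g) + (three 9 oz packs = 766.8 g) + (three 256 g packs = 768 g) = 2267.52 g.
2267.52 g exceeds the road limit of 2 kg for Group DG8.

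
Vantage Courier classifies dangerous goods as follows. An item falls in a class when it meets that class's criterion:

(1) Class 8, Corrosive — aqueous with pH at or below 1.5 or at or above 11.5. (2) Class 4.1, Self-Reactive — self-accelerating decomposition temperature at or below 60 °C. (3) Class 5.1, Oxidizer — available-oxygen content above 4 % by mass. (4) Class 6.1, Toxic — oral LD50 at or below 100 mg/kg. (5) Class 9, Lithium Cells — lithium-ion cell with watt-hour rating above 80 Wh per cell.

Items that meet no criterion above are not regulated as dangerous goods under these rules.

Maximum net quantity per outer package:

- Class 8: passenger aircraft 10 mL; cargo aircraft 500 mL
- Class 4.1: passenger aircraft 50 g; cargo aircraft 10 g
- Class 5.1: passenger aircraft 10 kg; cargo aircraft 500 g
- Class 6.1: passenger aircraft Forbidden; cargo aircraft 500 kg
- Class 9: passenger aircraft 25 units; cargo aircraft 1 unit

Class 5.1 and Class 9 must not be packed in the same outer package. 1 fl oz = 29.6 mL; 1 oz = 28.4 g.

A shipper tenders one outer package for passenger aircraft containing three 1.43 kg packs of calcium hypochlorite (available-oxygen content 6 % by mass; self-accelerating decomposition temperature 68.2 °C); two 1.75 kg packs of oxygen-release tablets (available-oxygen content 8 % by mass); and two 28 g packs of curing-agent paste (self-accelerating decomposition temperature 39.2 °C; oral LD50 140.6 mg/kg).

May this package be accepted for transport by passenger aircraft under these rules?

Calcium hypochlorite: available-oxygen content 6 % by mass > 4 % by mass → Class 5.1 (Oxidizer).
With available-oxygen content 8 % by mass (> 4 % by mass), the oxygen-release tablets fall in Class 5.1.
Curing-agent paste: self-accelerating decomposition temperature 39.2 °C ≤ 60 °C → Class 4.1 (Self-Reactive).
Class 5.1 net quantity: (three 1.43 kg packs = 4.29 kg) + (two 1.75 kg packs = 3.5 kg) = 7.79 kg.
7.79 kg ≤ 10 kg (passenger aircraft limit, Class 5.1) — within limit.
Class 4.1 quantity: two 28 g packs = 56 g.
That exceeds the Class 4.1 passenger aircraft limit of 50 g.
The segregation rule (Class 5.1 with Class 9) does not apply to Class 5.1 with Class 4.1.

No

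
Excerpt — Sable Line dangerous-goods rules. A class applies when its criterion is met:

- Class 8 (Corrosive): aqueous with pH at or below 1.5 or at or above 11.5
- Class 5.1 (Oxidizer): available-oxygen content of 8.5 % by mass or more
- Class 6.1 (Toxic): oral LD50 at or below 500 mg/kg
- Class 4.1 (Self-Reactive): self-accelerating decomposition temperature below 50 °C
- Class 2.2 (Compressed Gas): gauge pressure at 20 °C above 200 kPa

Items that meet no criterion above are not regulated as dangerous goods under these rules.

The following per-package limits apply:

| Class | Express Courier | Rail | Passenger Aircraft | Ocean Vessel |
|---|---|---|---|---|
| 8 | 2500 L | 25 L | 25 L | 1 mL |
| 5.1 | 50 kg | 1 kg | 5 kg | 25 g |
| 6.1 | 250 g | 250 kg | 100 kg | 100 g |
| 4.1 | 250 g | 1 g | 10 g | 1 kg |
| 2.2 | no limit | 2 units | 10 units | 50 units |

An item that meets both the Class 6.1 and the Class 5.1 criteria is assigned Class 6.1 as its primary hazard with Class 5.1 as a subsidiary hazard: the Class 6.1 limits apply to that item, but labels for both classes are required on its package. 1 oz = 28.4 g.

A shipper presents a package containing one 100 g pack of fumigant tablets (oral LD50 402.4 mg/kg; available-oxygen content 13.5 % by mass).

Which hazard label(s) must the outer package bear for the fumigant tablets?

With oral LD50 402.4 mg/kg (≤ 500 mg/kg), the fumigant tablets fall in Class 6.1.
Available-oxygen content 13.5 % by mass meets the Class 5.1 criterion (Oxidizer), so the fumigant tablets are Class 5.1.
By the precedence rule Class 6.1 is primary and Class 5.1 is subsidiary, and that rule requires both labels on the package.

Class 5.1 and 6.1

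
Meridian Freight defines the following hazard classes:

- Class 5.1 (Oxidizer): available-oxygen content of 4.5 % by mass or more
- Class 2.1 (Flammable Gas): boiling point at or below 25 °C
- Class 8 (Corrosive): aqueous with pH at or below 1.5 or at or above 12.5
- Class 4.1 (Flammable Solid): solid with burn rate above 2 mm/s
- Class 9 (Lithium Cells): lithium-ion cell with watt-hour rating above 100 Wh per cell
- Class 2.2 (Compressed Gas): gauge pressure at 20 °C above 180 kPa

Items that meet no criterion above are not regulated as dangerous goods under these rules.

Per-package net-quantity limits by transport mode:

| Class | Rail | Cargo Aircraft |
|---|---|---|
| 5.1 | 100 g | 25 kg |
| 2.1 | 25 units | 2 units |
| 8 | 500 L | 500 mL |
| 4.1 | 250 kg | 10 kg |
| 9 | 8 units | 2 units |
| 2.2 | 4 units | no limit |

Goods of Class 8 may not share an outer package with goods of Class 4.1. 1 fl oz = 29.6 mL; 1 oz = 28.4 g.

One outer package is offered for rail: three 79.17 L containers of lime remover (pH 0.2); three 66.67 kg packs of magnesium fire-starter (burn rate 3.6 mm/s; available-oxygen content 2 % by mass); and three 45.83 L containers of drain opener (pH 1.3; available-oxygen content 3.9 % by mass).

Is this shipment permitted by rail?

With pH 0.2 (≤ 1.5), the lime remover falls in Class 8.
The magnesium fire-starter has burn rate 3.6 mm/s, which is > 2 mm/s, so it is Class 4.1 (Flammable Solid).
Drain opener: pH 1.3 ≤ 1.5 → Class 8 (Corrosive).
Class 8 net quantity: (three 79.17 L containers = 237.51 L) + (three 45.83 L containers = 137.49 L) = 375 L.
375 L ≤ 500 L (rail limit, Class 8) — within limit.
Class 4.1 quantity: three 66.67 kg packs = 200.01 kg.
200.01 kg ≤ 250 kg (rail limit, Class 4.1) — within limit.
Class 8 and Class 4.1 may not share an outer package.

No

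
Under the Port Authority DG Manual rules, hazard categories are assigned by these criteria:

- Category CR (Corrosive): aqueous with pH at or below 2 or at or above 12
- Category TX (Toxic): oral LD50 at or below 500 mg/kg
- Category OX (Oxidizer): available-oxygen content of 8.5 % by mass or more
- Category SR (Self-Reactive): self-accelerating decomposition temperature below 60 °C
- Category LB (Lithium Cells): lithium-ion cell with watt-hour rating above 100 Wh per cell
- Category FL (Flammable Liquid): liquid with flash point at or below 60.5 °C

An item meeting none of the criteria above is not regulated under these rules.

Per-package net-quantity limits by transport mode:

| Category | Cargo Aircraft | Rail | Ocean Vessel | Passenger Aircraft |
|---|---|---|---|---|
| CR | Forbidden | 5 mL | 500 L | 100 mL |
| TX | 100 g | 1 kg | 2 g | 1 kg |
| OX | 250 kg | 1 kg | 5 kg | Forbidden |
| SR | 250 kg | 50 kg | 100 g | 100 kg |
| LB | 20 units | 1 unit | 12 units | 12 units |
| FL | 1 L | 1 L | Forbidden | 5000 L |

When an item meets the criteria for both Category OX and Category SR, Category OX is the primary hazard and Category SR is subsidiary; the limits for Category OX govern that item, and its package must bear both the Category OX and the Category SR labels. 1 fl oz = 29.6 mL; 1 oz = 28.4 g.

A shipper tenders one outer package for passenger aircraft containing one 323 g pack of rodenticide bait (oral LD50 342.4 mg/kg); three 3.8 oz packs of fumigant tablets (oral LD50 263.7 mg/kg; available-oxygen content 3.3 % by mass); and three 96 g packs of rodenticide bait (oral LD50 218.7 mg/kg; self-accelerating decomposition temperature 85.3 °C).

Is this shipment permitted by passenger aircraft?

With oral LD50 342.4 mg/kg (≤ 500 mg/kg), the rodenticide bait falls in Category TX.
Fumigant tablets: oral LD50 263.7 mg/kg ≤ 500 mg/kg → Category TX (Toxic).
The rodenticide bait has oral LD50 218.7 mg/kg, which is ≤ 500 mg/kg, so it is Category TX (Toxic).
Total Category TX: 323 g + (three 3.8 oz packs = 323.76 g) + (three 96 g packs = 288 g) = 934.76 g.
That is within the Category TX passenger aircraft limit of 1 kg.

Yes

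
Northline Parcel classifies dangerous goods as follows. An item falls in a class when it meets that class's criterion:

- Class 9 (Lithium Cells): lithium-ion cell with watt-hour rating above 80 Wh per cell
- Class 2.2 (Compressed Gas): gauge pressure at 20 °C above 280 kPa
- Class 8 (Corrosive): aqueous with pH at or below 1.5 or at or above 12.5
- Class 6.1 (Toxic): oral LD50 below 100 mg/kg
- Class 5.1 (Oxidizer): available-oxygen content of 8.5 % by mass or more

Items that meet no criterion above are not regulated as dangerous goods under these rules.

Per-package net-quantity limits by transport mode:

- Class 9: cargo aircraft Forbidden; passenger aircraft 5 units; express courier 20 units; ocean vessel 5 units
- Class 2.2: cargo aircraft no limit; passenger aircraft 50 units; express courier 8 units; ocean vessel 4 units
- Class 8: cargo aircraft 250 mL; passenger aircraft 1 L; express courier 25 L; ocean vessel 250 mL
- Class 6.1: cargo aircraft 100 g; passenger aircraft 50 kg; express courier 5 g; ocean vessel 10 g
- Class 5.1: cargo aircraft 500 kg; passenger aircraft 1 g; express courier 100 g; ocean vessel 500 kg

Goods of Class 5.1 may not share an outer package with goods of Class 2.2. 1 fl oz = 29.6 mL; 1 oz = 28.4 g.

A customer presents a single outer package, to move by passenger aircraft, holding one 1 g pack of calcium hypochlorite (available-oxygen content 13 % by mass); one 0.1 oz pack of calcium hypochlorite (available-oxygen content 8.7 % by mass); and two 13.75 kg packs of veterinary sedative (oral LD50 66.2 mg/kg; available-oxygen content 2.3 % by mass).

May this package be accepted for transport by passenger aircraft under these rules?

Calcium hypochlorite: available-oxygen content 13 % by mass ≥ 8.5 % by mass → Class 5.1 (Oxidizer).
Calcium hypochlorite: available-oxygen content 8.7 % by mass ≥ 8.5 % by mass → Class 5.1 (Oxidizer).
Oral LD50 66.2 mg/kg meets the Class 6.1 criterion (Toxic), so the veterinary sedative is Class 6.1.
Class 5.1 net quantity: 1 g + (one 0.1 oz pack = 2.84 g) = 3.84 g.
3.84 g > 1 g (passenger aircraft limit, Class 5.1) — over the limit.
Class 6.1 quantity: two 13.75 kg packs = 27.5 kg.
27.5 kg is within the passenger aircraft limit of 50 kg for Class 6.1.
The segregation rule (Class 5.1 with Class 2.2) does not apply to Class 5.1 with Class 6.1.

No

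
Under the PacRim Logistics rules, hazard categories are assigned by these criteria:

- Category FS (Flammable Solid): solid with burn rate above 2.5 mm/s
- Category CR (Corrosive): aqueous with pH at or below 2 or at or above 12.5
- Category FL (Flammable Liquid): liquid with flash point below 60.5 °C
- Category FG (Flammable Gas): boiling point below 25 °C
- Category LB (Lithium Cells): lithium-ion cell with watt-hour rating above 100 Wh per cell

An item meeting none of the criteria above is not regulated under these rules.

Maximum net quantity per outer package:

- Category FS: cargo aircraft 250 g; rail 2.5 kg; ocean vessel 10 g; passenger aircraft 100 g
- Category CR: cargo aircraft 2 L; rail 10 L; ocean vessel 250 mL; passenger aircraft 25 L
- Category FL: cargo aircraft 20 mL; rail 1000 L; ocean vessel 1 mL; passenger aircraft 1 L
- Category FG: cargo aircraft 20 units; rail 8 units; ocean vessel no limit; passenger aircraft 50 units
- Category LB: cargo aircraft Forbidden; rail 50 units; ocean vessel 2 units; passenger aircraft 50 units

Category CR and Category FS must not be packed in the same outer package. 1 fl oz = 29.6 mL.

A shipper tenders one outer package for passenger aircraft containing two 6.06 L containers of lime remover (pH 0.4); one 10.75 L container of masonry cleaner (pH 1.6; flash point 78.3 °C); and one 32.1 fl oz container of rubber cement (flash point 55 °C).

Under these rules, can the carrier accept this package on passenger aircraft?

pH 0.4 meets the Category CR criterion (Corrosive), so the lime remover is Category CR.
With pH 1.6 (≤ 2), the masonry cleaner falls in Category CR.
Flash point 55 °C meets the Category FL criterion (Flammable Liquid), so the rubber cement is Category FL.
Category CR net quantity: (two 6.06 L containers = 12.12 L) + 10.75 L = 22.87 L.
22.87 L ≤ 25 L (passenger aircraft limit, Category CR) — within limit.
Category FL quantity: one 32.1 fl oz container = 950.16 mL.
That is within the Category FL passenger aircraft limit of 1 L.
The segregation rule (Category CR with Category FS) does not apply to Category CR with Category FL.
Every hazard category is within its passenger aircraft limit and no segregation rule is violated.

Yes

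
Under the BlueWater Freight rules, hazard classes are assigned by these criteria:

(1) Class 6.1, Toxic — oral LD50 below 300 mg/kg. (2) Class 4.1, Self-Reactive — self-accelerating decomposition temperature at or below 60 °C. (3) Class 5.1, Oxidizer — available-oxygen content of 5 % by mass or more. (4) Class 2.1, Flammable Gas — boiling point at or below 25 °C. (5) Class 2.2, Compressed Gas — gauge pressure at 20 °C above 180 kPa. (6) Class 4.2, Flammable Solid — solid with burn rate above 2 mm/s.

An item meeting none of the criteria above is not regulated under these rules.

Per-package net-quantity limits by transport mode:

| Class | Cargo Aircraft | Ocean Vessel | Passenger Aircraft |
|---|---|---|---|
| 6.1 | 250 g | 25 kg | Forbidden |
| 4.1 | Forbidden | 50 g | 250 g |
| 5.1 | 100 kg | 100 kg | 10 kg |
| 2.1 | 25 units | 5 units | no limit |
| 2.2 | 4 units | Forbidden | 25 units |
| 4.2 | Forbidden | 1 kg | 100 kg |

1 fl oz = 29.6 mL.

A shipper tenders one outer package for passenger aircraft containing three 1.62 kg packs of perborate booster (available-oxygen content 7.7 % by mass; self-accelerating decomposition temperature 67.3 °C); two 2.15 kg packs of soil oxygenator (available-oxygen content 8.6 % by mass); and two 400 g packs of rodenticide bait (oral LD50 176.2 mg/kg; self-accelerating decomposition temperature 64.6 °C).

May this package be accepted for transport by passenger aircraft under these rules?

Perborate booster: available-oxygen content 7.7 % by mass ≥ 5 % by mass → Class 5.1 (Oxidizer).
With available-oxygen content 8.6 % by mass (≥ 5 % by mass), the soil oxygenator falls in Class 5.1.
Rodenticide bait: oral LD50 176.2 mg/kg < 300 mg/kg → Class 6.1 (Toxic).
Total Class 5.1: (three 1.62 kg packs = 4.86 kg) + (two 2.15 kg packs = 4.3 kg) = 9.16 kg.
9.16 kg is within the passenger aircraft limit of 10 kg for Class 5.1.
Class 6.1 quantity: two 400 g packs = 800 g.
By passenger aircraft, Class 6.1 is Forbidden regardless of quantity.

No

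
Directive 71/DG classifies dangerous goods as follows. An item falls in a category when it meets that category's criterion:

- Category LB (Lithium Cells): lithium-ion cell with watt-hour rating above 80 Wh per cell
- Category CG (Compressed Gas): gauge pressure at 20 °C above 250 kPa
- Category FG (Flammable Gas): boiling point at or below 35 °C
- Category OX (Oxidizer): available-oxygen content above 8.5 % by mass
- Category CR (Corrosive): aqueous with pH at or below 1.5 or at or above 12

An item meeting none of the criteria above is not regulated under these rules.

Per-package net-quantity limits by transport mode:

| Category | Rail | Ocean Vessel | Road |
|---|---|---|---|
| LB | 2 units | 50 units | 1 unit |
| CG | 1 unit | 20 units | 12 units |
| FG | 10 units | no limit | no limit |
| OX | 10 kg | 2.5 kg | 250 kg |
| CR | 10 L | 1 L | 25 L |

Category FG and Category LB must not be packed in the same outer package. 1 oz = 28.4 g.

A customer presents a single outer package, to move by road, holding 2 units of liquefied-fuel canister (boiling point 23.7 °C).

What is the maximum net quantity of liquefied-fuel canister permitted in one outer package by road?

no limit

Boiling point 23.7 °C meets the Category FG criterion (Flammable Gas), so the liquefied-fuel canister is Category FG.
The road limit for Category FG is no limit.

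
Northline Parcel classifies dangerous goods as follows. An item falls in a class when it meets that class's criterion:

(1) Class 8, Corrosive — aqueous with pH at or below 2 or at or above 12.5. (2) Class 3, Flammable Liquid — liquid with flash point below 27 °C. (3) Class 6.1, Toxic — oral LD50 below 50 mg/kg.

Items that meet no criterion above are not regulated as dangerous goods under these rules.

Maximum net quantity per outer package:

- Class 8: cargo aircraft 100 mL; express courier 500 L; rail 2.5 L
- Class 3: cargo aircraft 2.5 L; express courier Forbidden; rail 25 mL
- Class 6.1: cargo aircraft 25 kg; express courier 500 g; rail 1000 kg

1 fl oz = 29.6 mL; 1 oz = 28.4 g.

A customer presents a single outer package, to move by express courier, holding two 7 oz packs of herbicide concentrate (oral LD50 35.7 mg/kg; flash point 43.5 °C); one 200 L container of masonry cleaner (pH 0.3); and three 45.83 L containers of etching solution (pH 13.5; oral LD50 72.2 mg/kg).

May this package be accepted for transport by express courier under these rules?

The herbicide concentrate has oral LD50 35.7 mg/kg, which is < 50 mg/kg, so it is Class 6.1 (Toxic).
With pH 0.3 (≤ 2), the masonry cleaner falls in Class 8.
Etching solution: pH 13.5 ≥ 12.5 → Class 8 (Corrosive).
Total Class 8: 200 L + (three 45.83 L containers = 137.49 L) = 337.49 L.
337.49 L ≤ 500 L (express courier limit, Class 8) — within limit.
Class 6.1 quantity: two 7 oz packs = 397.6 g.
That is within the Class 6.1 express courier limit of 500 g.
Every hazard class is within its express courier limit and no segregation rule is violated.

Yes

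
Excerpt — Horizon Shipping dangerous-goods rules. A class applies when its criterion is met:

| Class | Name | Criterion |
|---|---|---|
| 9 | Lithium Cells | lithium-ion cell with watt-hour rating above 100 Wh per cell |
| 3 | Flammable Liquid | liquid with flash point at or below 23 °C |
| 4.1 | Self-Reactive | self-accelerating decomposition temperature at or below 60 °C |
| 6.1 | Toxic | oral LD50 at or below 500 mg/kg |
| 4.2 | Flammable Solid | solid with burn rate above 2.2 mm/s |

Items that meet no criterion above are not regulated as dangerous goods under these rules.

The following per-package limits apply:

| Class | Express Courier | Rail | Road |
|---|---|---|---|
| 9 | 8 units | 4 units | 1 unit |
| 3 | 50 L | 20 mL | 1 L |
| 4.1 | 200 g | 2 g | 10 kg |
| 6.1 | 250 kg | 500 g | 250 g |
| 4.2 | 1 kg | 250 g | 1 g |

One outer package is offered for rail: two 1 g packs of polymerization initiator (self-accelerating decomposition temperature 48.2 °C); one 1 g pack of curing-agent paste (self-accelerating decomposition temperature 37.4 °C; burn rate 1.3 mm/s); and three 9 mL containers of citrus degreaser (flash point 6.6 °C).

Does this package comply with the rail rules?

No

Polymerization initiator: self-accelerating decomposition temperature 48.2 °C ≤ 60 °C → Class 4.1 (Self-Reactive).
Curing-agent paste: self-accelerating decomposition temperature 37.4 °C ≤ 60 °C → Class 4.1 (Self-Reactive).
Citrus degreaser: flash point 6.6 °C ≤ 23 °C → Class 3 (Flammable Liquid).
Class 3 quantity: three 9 mL containers = 27 mL.
27 mL exceeds the rail limit of 20 mL for Class 3.
Total Class 4.1: (two 1 g packs = 2 g) + 1 g = 3 g.
3 g exceeds the rail limit of 2 g for Class 4.1.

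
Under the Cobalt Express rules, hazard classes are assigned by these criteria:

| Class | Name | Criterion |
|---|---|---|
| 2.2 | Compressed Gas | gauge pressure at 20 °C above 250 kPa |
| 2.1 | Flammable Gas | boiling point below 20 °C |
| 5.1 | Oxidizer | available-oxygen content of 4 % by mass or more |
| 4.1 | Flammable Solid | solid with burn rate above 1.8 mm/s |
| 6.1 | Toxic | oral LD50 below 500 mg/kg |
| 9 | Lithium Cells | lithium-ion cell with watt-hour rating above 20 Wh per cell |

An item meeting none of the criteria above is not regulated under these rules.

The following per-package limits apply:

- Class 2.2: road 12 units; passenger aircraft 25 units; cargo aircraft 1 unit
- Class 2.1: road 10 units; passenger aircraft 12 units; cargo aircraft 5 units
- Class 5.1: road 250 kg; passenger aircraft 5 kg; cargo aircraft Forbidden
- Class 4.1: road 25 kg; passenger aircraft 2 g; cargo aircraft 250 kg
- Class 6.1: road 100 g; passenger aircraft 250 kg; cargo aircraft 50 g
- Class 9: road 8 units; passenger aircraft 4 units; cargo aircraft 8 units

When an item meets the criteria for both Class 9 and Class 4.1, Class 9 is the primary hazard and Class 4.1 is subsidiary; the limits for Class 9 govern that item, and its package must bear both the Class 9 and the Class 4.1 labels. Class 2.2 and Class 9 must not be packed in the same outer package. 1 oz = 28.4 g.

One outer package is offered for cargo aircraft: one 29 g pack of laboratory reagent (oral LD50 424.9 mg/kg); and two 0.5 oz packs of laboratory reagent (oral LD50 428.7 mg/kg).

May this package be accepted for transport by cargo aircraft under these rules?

No

With oral LD50 424.9 mg/kg (< 500 mg/kg), the laboratory reagent falls in Class 6.1.
Oral LD50 428.7 mg/kg meets the Class 6.1 criterion (Toxic), so the laboratory reagent is Class 6.1.
Total Class 6.1: 29 g + (two 0.5 oz packs = 28.4 g) = 57.4 g.
That exceeds the Class 6.1 cargo aircraft limit of 50 g.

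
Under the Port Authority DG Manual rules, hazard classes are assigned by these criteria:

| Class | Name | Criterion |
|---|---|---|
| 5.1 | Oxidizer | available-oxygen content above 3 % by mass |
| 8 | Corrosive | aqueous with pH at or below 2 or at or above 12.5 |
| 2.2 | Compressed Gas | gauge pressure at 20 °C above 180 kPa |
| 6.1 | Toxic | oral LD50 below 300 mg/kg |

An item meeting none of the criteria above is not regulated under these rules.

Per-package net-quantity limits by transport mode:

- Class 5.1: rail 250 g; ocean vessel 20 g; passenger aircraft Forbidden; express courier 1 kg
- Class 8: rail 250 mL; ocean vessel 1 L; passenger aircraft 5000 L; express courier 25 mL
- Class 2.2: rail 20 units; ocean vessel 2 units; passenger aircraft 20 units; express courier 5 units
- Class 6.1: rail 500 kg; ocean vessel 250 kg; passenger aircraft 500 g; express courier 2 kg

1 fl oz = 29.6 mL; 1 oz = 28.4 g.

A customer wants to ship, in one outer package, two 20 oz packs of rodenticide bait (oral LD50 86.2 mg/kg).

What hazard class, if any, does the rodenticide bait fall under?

Class 6.1

Oral LD50 86.2 mg/kg meets the Class 6.1 criterion (Toxic), so the rodenticide bait is Class 6.1.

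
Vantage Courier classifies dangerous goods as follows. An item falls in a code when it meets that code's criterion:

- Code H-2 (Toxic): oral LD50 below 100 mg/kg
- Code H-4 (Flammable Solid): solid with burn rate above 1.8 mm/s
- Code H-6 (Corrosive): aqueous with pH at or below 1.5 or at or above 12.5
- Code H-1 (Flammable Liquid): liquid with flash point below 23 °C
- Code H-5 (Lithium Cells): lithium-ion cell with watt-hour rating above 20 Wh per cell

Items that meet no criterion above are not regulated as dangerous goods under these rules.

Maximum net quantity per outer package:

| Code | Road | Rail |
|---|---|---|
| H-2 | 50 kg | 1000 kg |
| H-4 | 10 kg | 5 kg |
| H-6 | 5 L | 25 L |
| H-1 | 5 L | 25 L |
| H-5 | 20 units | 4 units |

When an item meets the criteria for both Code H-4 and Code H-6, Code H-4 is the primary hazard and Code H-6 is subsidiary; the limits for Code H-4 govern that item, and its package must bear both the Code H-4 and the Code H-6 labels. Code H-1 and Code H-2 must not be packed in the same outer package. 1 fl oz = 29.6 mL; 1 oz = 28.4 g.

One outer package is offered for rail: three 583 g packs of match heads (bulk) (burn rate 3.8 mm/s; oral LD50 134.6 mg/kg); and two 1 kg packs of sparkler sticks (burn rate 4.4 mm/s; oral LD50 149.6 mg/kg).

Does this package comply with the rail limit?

With burn rate 3.8 mm/s (> 1.8 mm/s), the match heads (bulk) fall in Code H-4.
Burn rate 4.4 mm/s meets the Code H-4 criterion (Flammable Solid), so the sparkler sticks are Code H-4.
Code H-4 net quantity: (three 583 g packs = 1.749 kg) + (two 1 kg packs = 2 kg) = 3.749 kg.
3.749 kg is within the rail limit of 5 kg for Code H-4.

Yes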